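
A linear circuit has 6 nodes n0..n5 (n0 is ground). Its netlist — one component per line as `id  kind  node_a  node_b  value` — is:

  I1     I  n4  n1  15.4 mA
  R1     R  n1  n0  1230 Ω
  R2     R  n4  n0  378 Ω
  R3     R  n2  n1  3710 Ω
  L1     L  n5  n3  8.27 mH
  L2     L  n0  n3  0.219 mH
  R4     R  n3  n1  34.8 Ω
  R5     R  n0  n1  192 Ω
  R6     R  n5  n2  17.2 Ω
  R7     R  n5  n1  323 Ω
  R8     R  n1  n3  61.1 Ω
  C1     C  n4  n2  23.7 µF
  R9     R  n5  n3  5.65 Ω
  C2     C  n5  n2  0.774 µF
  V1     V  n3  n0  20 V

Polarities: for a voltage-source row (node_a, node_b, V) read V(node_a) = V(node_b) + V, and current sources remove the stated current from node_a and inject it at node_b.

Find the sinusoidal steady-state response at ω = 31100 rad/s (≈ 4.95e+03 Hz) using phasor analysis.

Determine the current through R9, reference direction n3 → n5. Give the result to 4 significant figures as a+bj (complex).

Apply KCL at each of the 5 non-ground nodes and solve the resulting linear system.
Node n1: branches {I1, R1, R3, R4, R5, R7, R8} → V_1 = 18.04+0.0008947j
Node n2: branches {R3, R6, C1, C2} → V_2 = 18.65+0.3600j
Node n3: branches {L1, L2, R4, R8, R9, V1} → V_3 = 20.00+0.000j
Node n4: branches {I1, R2, C1} → V_4 = 18.64+0.4478j
Node n5: branches {L1, R6, R7, R9, C2} → V_5 = 19.61-0.01560j
Source currents: i(V1)=-0.1580+2.935j

0.06966+0.002761j A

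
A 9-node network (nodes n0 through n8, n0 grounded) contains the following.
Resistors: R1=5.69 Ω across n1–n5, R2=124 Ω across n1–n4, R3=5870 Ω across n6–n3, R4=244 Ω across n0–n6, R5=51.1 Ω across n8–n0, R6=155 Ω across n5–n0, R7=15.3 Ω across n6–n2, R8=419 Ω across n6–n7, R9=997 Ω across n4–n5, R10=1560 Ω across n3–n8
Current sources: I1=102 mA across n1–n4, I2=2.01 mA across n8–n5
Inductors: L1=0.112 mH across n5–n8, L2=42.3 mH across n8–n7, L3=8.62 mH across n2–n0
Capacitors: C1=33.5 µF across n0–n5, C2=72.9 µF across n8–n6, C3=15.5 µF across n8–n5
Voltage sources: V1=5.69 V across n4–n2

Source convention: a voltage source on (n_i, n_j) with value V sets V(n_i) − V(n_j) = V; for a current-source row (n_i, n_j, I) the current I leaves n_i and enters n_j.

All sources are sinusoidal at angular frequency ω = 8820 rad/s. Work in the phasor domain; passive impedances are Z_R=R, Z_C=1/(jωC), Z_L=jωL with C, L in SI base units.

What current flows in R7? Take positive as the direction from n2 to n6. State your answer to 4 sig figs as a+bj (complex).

MNA unknowns: 8 node voltages V₁..V_8 plus 1 source current (V1)
R1: Y=0.1757+0.000j on G[1,5]
I1: z[1]−=0.102, z[4]+=0.102
I2: z[8]−=0.00201, z[5]+=0.00201
R2: Y=0.008065+0.000j on G[1,4]
R3: Y=0.0001704+0.000j on G[6,3]
R4: Y=0.004098+0.000j on G[0,6]
R5: Y=0.01957+0.000j on G[8,0]
L1: Y=0.000-1.012j on G[5,8]
R6: Y=0.006452+0.000j on G[5,0]
C1: Y=0.000+0.2955j on G[0,5]
L2: Y=0.000-0.002680j on G[8,7]
C2: Y=0.000+0.6430j on G[8,6]
L3: Y=0.000-0.01315j on G[2,0]
R7: Y=0.06536+0.000j on G[6,2]
R8: Y=0.002387+0.000j on G[6,7]
R9: Y=0.001003+0.000j on G[4,5]
C3: Y=0.000+0.1367j on G[8,5]
R10: Y=0.0006410+0.000j on G[3,8]
V1: row V4−V2=5.69, i_V1 at 4,2
solve → V1=-0.2516+0.01130j, V2=0.6583+0.1064j, V3=0.02073+0.03757j, V4=6.348+0.1064j, V5=0.02596+0.006930j, V6=0.03050-0.01276j, V7=0.05525+0.02892j, V8=0.01814+0.05095j
aux → i_V1=0.04243-0.0008672j

0.04103+0.007792j A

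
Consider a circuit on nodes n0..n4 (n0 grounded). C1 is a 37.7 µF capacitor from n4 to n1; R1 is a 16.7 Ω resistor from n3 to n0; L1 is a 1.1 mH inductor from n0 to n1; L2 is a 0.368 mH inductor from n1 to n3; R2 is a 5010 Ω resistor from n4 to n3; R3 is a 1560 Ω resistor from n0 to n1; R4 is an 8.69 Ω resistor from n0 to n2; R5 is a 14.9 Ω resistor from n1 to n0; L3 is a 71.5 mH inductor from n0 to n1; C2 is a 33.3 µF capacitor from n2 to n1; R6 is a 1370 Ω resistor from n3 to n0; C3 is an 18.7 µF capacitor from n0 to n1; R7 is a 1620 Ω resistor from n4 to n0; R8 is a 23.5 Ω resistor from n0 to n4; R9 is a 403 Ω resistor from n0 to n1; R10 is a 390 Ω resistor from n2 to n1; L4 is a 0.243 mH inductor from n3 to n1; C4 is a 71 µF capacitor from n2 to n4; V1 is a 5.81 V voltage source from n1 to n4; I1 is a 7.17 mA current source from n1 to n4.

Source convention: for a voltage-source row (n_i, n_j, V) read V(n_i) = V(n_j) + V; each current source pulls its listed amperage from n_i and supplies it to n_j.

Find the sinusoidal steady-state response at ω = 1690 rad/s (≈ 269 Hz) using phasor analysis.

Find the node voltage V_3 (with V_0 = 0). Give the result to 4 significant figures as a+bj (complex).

Apply KCL at each of the 4 non-ground nodes and solve the resulting linear system.
Node n1: branches {C1, L1, L2, R3, R5, L3, C2, C3, R9, R10, L4, V1, I1} → V_1 = 0.1663+1.129j
Node n2: branches {R4, C2, R10, C4} → V_2 = -3.130-0.9623j
Node n3: branches {R1, L2, R2, R6, L4} → V_3 = 0.1832+1.126j
Node n4: branches {C1, R2, R7, R8, C4, V1, I1} → V_4 = -5.644+1.129j
Source currents: i(V1)=-0.5029-0.6230j

0.1832+1.126j V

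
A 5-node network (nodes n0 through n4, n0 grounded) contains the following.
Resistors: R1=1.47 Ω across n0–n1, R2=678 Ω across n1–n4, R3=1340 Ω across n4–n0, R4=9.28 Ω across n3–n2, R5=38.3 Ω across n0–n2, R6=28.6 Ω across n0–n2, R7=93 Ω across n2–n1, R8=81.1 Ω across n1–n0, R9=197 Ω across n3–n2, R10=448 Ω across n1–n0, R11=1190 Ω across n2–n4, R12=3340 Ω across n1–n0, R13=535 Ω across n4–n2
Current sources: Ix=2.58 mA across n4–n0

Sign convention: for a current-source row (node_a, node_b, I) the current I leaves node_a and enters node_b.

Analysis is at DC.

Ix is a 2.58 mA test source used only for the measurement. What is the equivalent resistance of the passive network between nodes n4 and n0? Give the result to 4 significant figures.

R_eq = 207.2 Ω

Element admittances at DC:
  Y(R1) = 0.6803 S between n0,n1
  Y(R2) = 0.001475 S between n1,n4
  Y(R3) = 0.0007463 S between n4,n0
  Y(R4) = 0.1078 S between n3,n2
  Y(R5) = 0.02611 S between n0,n2
  Y(R6) = 0.03497 S between n0,n2
  Y(R7) = 0.01075 S between n2,n1
  Y(R8) = 0.01233 S between n1,n0
  Y(R9) = 0.005076 S between n3,n2
  Y(R10) = 0.002232 S between n1,n0
  Y(R11) = 0.0008403 S between n2,n4
  Y(R12) = 0.0002994 S between n1,n0
  Y(R13) = 0.001869 S between n4,n2
  Ix: injects 0.00258 A into n0 (from n4)
Assemble and solve the 4×4 MNA system:
  V(n1)=-0.001413  V(n2)=-0.01963  V(n3)=-0.01963  V(n4)=-0.5345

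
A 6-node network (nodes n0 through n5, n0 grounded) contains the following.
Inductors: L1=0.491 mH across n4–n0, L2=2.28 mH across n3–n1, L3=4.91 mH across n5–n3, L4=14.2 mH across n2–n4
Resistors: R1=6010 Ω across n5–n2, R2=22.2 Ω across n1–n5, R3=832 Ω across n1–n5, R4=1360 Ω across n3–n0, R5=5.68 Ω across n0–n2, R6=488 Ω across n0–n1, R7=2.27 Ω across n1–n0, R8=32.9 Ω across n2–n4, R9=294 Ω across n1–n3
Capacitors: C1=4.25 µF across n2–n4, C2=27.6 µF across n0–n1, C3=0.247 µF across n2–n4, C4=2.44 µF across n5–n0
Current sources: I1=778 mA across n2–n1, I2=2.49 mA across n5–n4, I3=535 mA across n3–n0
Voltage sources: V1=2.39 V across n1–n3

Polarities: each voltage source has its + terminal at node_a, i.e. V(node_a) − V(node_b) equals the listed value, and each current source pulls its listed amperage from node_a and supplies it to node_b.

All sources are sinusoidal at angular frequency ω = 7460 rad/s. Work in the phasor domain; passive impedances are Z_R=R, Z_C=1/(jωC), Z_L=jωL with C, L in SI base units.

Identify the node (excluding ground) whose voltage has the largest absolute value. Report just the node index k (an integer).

2

Element admittances at ω=7460 rad/s:
  Y(L1) = 0.000-0.2730j S between n4,n0
  Y(L2) = 0.000-0.05879j S between n3,n1
  Y(R1) = 0.0001664+0.000j S between n5,n2
  Y(C1) = 0.000+0.03170j S between n2,n4
  Y(C2) = 0.000+0.2059j S between n0,n1
  Y(C3) = 0.000+0.001843j S between n2,n4
  Y(R2) = 0.04505+0.000j S between n1,n5
  Y(R3) = 0.001202+0.000j S between n1,n5
  I1: injects 0.778 A into n1 (from n2)
  I2: injects 0.00249 A into n4 (from n5)
  Y(R4) = 0.0007353+0.000j S between n3,n0
  Y(R5) = 0.1761+0.000j S between n0,n2
  Y(R6) = 0.002049+0.000j S between n0,n1
  Y(C4) = 0.000+0.01820j S between n5,n0
  Y(R7) = 0.4405+0.000j S between n1,n0
  Y(L3) = 0.000-0.02730j S between n5,n3
  Y(L4) = 0.000-0.009440j S between n2,n4
  I3: injects 0.535 A into n0 (from n3)
  Y(R8) = 0.03040+0.000j S between n2,n4
  Y(R9) = 0.003401+0.000j S between n1,n3
  V1: constraint V(n1)−V(n3) = 2.39
Assemble and solve the 6×6 MNA system:
  V(n1)=0.4779-0.2261j  V(n2)=-3.627+0.3789j  V(n3)=-1.912-0.2261j  V(n4)=0.2440-0.4994j  V(n5)=0.09620+0.9197j
  i(V1)=0.4942+0.1952j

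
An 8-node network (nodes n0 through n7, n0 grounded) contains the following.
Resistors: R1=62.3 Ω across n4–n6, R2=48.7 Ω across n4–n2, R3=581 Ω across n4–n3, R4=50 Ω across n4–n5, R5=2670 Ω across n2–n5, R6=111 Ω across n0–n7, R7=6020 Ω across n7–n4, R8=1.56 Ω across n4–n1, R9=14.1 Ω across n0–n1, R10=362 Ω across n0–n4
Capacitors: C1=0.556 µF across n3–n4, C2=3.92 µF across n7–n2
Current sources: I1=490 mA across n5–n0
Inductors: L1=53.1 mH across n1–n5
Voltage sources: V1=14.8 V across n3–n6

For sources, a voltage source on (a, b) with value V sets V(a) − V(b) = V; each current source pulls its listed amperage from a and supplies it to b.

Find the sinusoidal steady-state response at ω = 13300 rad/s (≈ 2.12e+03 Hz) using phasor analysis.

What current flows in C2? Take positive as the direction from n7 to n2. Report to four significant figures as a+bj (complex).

MNA unknowns: 7 node voltages V₁..V_7 plus 1 source current (V1)
R1: Y=0.01605+0.000j on G[4,6]
R2: Y=0.02053+0.000j on G[4,2]
R3: Y=0.001721+0.000j on G[4,3]
R4: Y=0.02000+0.000j on G[4,5]
C1: Y=0.000+0.007395j on G[3,4]
C2: Y=0.000+0.05214j on G[7,2]
R5: Y=0.0003745+0.000j on G[2,5]
R6: Y=0.009009+0.000j on G[0,7]
R7: Y=0.0001661+0.000j on G[7,4]
I1: z[5]−=0.49, z[0]+=0.49
L1: Y=0.000-0.001416j on G[1,5]
R8: Y=0.6410+0.000j on G[4,1]
R9: Y=0.07092+0.000j on G[0,1]
R10: Y=0.002762+0.000j on G[0,4]
V1: row V3−V6=14.8, i_V1 at 3,6
solve → V1=-6.025+0.07359j, V2=-5.014+0.2551j, V3=4.707-4.713j, V4=-6.687+0.02748j, V5=-30.58-1.675j, V6=-10.09-4.713j, V7=-4.910-0.5877j
aux → i_V1=-0.05467-0.07610j

0.04394+0.005397j A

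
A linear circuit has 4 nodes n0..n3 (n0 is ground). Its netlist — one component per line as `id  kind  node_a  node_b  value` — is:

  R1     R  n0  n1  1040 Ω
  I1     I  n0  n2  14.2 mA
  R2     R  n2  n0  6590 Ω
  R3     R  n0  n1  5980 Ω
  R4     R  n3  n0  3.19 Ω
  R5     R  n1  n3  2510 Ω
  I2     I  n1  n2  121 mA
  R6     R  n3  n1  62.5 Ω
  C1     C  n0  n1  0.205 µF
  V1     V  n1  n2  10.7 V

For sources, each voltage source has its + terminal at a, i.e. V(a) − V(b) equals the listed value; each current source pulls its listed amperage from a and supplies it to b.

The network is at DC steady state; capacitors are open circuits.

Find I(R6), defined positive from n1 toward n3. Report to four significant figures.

0.01427 A

Element admittances at DC:
  Y(R1) = 0.0009615 S between n0,n1
  I1: injects 0.0142 A into n2 (from n0)
  Y(R2) = 0.0001517 S between n2,n0
  Y(R3) = 0.0001672 S between n0,n1
  Y(R4) = 0.3135 S between n3,n0
  Y(R5) = 0.0003984 S between n1,n3
  I2: injects 0.121 A into n2 (from n1)
  Y(R6) = 0.01600 S between n3,n1
  Y(C1) = 0.000 S between n0,n1
  V1: constraint V(n1)−V(n2) = 10.7
Assemble and solve the 4×4 MNA system:
  V(n1)=0.9383  V(n2)=-9.762  V(n3)=0.04664
  i(V1)=-0.1367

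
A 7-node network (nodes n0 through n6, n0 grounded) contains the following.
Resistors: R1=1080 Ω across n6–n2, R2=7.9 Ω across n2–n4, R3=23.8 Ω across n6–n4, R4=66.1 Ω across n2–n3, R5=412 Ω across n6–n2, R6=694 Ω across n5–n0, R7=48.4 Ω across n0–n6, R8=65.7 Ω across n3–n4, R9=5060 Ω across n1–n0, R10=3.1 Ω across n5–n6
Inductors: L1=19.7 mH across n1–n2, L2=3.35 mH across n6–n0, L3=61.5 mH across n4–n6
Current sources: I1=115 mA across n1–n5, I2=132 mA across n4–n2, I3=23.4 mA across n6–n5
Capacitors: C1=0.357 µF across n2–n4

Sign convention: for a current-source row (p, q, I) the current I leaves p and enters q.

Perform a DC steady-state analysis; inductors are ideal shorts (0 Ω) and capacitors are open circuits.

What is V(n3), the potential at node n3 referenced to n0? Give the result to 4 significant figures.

Element admittances at DC:
  Y(R1) = 0.0009259 S between n6,n2
  Y(R2) = 0.1266 S between n2,n4
  L1: short n1↔n2 (DC inductor)
  Y(R3) = 0.04202 S between n6,n4
  Y(R4) = 0.01513 S between n2,n3
  I1: injects 0.115 A into n5 (from n1)
  L2: short n6↔n0 (DC inductor)
  L3: short n4↔n6 (DC inductor)
  Y(R5) = 0.002427 S between n6,n2
  Y(R6) = 0.001441 S between n5,n0
  Y(R7) = 0.02066 S between n0,n6
  I2: injects 0.132 A into n2 (from n4)
  Y(R8) = 0.01522 S between n3,n4
  Y(R9) = 0.0001976 S between n1,n0
  Y(R10) = 0.3226 S between n5,n6
  Y(C1) = 0.000 S between n2,n4
  I3: injects 0.0234 A into n5 (from n6)
Assemble and solve the 9×9 MNA system:
  V(n1)=0.1234  V(n2)=0.1234  V(n3)=0.06153  V(n4)=0.000  V(n5)=0.4271  V(n6)=0.000
  i(L1)=-0.1150  i(L2)=-0.0006399  i(L3)=-0.1154

0.06153 V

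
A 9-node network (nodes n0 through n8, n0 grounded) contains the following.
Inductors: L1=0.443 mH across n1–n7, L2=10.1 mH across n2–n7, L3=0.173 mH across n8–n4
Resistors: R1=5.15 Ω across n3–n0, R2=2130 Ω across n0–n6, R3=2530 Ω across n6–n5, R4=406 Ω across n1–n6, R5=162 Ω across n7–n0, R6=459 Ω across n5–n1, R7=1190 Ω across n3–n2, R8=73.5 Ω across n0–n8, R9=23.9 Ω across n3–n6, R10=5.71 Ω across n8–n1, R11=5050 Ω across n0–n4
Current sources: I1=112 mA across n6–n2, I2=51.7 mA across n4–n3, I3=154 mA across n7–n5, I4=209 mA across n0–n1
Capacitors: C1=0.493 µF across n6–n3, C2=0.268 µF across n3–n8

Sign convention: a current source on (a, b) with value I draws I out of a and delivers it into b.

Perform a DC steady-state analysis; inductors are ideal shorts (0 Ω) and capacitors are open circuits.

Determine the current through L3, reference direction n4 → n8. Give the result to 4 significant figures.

-0.05364 A

MNA unknowns: 8 node voltages V₁..V_8 plus 3 source currents (L1, L2, L3)
L1: row V1−V7=0, i_L1 at 1,7
R1: Y=0.1942 on G[3,0]
R2: Y=0.0004695 on G[0,6]
R3: Y=0.0003953 on G[6,5]
R4: Y=0.002463 on G[1,6]
I1: z[6]−=0.112, z[2]+=0.112
R5: Y=0.006173 on G[7,0]
L2: row V2−V7=0, i_L2 at 2,7
R6: Y=0.002179 on G[5,1]
R7: Y=0.0008403 on G[3,2]
R8: Y=0.01361 on G[0,8]
R9: Y=0.04184 on G[3,6]
C1: Y=0.000 on G[6,3]
L3: row V8−V4=0, i_L3 at 8,4
I2: z[4]−=0.0517, z[3]+=0.0517
R10: Y=0.1751 on G[8,1]
I3: z[7]−=0.154, z[5]+=0.154
C2: Y=0.000 on G[3,8]
R11: Y=0.0001980 on G[0,4]
I4: z[0]−=0.209, z[1]+=0.209
solve → V1=10.88, V2=10.88, V3=0.03598, V4=9.812, V5=68.85, V6=-1.250, V7=10.88, V8=9.812
aux → i_L1=0.1183, i_L2=0.1029, i_L3=0.05364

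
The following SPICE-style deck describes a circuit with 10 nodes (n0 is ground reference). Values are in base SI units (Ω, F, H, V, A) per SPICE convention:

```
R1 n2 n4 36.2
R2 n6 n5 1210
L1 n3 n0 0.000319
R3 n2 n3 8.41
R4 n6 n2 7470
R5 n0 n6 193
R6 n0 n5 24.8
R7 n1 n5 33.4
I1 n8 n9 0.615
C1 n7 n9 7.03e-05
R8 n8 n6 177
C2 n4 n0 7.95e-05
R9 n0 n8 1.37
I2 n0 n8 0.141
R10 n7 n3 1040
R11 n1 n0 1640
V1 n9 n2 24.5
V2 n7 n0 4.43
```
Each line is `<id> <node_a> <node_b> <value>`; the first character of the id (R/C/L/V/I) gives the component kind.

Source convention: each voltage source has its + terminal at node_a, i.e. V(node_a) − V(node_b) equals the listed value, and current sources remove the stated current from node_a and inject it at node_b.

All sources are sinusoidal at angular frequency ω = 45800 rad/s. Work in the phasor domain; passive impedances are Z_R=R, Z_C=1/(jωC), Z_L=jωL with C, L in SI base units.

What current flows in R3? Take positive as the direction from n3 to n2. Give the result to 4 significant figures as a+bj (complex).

0.6424-1.016j A

MNA unknowns: 9 node voltages V₁..V_9 plus 2 source currents (V1, V2)
R1: Y=0.02762+0.000j on G[2,4]
R2: Y=0.0008264+0.000j on G[6,5]
L1: Y=0.000-0.06845j on G[3,0]
R3: Y=0.1189+0.000j on G[2,3]
R4: Y=0.0001339+0.000j on G[6,2]
R5: Y=0.005181+0.000j on G[0,6]
R6: Y=0.04032+0.000j on G[0,5]
R7: Y=0.02994+0.000j on G[1,5]
I1: z[8]−=0.615, z[9]+=0.615
C1: Y=0.000+3.220j on G[7,9]
R8: Y=0.005650+0.000j on G[8,6]
C2: Y=0.000+3.641j on G[4,0]
R9: Y=0.7299+0.000j on G[0,8]
I2: z[0]−=0.141, z[8]+=0.141
R10: Y=0.0009615+0.000j on G[7,3]
R11: Y=0.0006098+0.000j on G[1,0]
V1: row V9−V2=24.5, i_V1 at 9,2
V2: row V7−V0=4.43, i_V2 at 7,0
solve → V1=-0.01053-0.0001253j, V2=-20.38-0.5662j, V3=-14.98-9.113j, V4=-0.005468+0.1546j, V5=-0.01075-0.0001279j, V6=-0.5429-0.006460j, V7=4.430+0.000j, V8=-0.6486-4.962e-05j, V9=4.121-0.5662j
aux → i_V1=-1.208+0.9963j, i_V2=1.804-1.005j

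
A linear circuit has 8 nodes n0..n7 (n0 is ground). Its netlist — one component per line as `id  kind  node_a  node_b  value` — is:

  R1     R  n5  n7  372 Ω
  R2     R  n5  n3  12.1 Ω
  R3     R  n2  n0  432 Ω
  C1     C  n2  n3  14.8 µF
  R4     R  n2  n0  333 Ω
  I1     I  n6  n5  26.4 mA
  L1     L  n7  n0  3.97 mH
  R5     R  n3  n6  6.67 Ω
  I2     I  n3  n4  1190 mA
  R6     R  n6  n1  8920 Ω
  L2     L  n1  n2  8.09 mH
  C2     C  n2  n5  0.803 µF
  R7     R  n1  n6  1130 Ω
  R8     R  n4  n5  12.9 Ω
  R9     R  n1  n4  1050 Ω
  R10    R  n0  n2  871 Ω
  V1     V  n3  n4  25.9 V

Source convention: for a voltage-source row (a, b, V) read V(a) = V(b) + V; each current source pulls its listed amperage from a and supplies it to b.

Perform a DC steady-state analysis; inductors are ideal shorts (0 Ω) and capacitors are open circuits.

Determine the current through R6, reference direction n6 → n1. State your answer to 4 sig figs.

Element admittances at DC:
  Y(R1) = 0.002688 S between n5,n7
  Y(R2) = 0.08264 S between n5,n3
  Y(R3) = 0.002315 S between n2,n0
  Y(C1) = 0.000 S between n2,n3
  Y(R4) = 0.003003 S between n2,n0
  I1: injects 0.0264 A into n5 (from n6)
  L1: short n7↔n0 (DC inductor)
  Y(R5) = 0.1499 S between n3,n6
  I2: injects 1.19 A into n4 (from n3)
  Y(R6) = 0.0001121 S between n6,n1
  L2: short n1↔n2 (DC inductor)
  Y(C2) = 0.000 S between n2,n5
  Y(R7) = 0.0008850 S between n1,n6
  Y(R8) = 0.07752 S between n4,n5
  Y(R9) = 0.0009524 S between n1,n4
  Y(R10) = 0.001148 S between n0,n2
  V1: constraint V(n3)−V(n4) = 25.9
Assemble and solve the 10×10 MNA system:
  V(n1)=-0.06128  V(n2)=-0.06128  V(n3)=12.52  V(n4)=-13.38  V(n5)=0.1474  V(n6)=12.26  V(n7)=0.000
  i(L1)=0.0003962  i(L2)=-0.0003962  i(V1)=-2.251

0.001382 A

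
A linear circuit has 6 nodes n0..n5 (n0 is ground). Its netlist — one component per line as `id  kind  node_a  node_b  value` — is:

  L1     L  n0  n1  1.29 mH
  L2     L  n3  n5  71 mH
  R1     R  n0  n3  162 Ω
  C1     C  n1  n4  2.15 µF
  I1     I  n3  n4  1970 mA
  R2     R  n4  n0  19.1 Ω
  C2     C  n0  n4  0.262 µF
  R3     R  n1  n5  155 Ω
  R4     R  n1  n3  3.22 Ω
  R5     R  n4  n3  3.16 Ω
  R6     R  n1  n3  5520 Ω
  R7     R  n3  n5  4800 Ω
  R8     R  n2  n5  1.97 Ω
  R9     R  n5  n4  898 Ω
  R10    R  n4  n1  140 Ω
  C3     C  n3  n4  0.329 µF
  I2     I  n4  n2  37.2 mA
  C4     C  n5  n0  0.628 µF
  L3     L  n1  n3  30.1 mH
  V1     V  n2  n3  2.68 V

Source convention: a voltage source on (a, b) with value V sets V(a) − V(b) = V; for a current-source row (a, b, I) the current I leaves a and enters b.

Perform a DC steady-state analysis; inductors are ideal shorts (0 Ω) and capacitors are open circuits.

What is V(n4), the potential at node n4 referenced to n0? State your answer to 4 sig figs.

5.126 V

Apply KCL at each of the 5 non-ground nodes and solve the resulting linear system.
Node n1: branches {L1, C1, R3, R4, R6, R10, L3} → V_1 = 0.000
Node n2: branches {R8, I2, V1} → V_2 = 2.680
Node n3: branches {L2, R1, I1, R4, R5, R6, R7, C3, L3, V1} → V_3 = 0.000
Node n4: branches {C1, I1, R2, C2, R5, R9, R10, C3, I2} → V_4 = 5.126
Node n5: branches {L2, R3, R7, R8, R9, C4} → V_5 = 0.000
Source currents: i(L1)=0.2684, i(L2)=-1.366, i(L3)=0.3050, i(V1)=-1.323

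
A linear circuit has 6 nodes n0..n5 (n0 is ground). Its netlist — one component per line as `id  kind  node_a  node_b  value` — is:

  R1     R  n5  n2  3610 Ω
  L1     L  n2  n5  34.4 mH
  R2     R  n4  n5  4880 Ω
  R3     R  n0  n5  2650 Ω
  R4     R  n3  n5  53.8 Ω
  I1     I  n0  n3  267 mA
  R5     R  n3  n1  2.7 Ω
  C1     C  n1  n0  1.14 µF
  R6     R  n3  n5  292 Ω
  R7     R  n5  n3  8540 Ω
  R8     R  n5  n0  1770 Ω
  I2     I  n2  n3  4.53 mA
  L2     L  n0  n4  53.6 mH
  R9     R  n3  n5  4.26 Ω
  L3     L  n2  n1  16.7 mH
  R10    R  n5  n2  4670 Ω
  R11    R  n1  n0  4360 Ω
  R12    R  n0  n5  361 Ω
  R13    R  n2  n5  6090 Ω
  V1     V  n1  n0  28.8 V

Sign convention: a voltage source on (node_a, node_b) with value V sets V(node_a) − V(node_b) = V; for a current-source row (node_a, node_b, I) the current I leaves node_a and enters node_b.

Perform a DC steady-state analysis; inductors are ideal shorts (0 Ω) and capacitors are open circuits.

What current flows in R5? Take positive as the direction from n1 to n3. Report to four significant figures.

Apply KCL at each of the 5 non-ground nodes and solve the resulting linear system.
Node n1: branches {R5, C1, L3, R11, V1} → V_1 = 28.80
Node n2: branches {R1, L1, I2, L3, R10, R13} → V_2 = 28.80
Node n3: branches {R4, I1, R5, R6, R7, I2, R9} → V_3 = 29.23
Node n4: branches {R2, L2} → V_4 = 0.000
Node n5: branches {R1, L1, R2, R3, R4, R6, R7, R8, R9, R10, R12, R13} → V_5 = 28.80
Source currents: i(L1)=0.001621, i(L2)=-0.005902, i(L3)=-0.006151, i(V1)=0.1476

-0.1603 A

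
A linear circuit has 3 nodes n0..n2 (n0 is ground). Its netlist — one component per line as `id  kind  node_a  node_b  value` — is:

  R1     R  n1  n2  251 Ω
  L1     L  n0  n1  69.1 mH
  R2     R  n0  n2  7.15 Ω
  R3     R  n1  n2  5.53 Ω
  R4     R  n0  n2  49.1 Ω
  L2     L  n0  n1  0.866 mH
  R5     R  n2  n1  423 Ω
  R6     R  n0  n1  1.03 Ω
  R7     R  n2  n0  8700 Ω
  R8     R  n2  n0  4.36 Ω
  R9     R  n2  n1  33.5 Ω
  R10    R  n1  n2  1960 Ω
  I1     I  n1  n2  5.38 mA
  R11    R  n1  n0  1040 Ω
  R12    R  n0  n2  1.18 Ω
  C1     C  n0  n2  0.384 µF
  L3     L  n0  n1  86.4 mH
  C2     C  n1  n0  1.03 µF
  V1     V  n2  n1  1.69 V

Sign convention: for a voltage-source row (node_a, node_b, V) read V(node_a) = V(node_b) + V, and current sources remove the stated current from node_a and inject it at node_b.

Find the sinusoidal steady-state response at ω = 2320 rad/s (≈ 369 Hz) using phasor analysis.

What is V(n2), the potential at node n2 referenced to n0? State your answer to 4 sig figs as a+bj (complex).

0.7908-0.2065j V

Element admittances at ω=2320 rad/s:
  Y(R1) = 0.003984+0.000j S between n1,n2
  Y(L1) = 0.000-0.006238j S between n0,n1
  Y(R2) = 0.1399+0.000j S between n0,n2
  Y(R3) = 0.1808+0.000j S between n1,n2
  Y(R4) = 0.02037+0.000j S between n0,n2
  Y(L2) = 0.000-0.4977j S between n0,n1
  Y(R5) = 0.002364+0.000j S between n2,n1
  Y(R6) = 0.9709+0.000j S between n0,n1
  Y(R7) = 0.0001149+0.000j S between n2,n0
  Y(R8) = 0.2294+0.000j S between n2,n0
  Y(R9) = 0.02985+0.000j S between n2,n1
  Y(R10) = 0.0005102+0.000j S between n1,n2
  I1: injects 0.00538 A into n2 (from n1)
  Y(R11) = 0.0009615+0.000j S between n1,n0
  Y(R12) = 0.8475+0.000j S between n0,n2
  Y(C1) = 0.000+0.0008909j S between n0,n2
  Y(L3) = 0.000-0.004989j S between n0,n1
  Y(C2) = 0.000+0.002390j S between n1,n0
  V1: constraint V(n2)−V(n1) = 1.69
Assemble and solve the 3×3 MNA system:
  V(n1)=-0.8992-0.2065j  V(n2)=0.7908-0.2065j
  i(V1)=-1.341+0.2548j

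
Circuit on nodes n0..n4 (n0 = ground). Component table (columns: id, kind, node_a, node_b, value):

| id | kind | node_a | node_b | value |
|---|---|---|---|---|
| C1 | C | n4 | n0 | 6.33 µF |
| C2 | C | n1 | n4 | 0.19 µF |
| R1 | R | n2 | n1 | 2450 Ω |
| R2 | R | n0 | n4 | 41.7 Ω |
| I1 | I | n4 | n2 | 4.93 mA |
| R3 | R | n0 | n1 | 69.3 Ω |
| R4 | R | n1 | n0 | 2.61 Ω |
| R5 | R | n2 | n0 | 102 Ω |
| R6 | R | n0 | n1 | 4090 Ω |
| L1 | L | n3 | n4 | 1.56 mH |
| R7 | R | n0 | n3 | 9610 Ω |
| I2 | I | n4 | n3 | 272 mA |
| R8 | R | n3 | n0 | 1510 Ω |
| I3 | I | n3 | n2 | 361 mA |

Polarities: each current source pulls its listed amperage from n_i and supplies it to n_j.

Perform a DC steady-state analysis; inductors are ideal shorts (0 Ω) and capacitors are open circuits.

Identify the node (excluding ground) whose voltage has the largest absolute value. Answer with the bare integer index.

MNA unknowns: 4 node voltages V₁..V_4 plus 1 source current (L1)
C1: Y=0.000 on G[4,0]
C2: Y=0.000 on G[1,4]
R1: Y=0.0004082 on G[2,1]
R2: Y=0.02398 on G[0,4]
I1: z[4]−=0.00493, z[2]+=0.00493
R3: Y=0.01443 on G[0,1]
R4: Y=0.3831 on G[1,0]
R5: Y=0.009804 on G[2,0]
R6: Y=0.0002445 on G[0,1]
L1: row V3−V4=0, i_L1 at 3,4
R7: Y=0.0001041 on G[0,3]
I2: z[4]−=0.272, z[3]+=0.272
R8: Y=0.0006623 on G[3,0]
I3: z[3]−=0.361, z[2]+=0.361
solve → V1=0.03673, V2=35.83, V3=-14.79, V4=-14.79
aux → i_L1=-0.07767

2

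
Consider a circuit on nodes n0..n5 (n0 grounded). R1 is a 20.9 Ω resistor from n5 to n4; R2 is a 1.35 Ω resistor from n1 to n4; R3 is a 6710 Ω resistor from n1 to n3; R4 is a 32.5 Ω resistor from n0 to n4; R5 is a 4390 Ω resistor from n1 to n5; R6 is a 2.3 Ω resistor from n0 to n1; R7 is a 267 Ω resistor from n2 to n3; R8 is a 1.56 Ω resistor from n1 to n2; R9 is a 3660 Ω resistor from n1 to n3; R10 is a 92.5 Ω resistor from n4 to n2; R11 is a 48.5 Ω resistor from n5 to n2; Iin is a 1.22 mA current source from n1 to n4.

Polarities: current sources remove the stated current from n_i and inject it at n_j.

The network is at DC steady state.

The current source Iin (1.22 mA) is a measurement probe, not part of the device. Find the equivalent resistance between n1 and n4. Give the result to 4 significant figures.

R_eq = 1.260 Ω

Apply KCL at each of the 5 non-ground nodes and solve the resulting linear system.
Node n1: branches {R2, R3, R5, R6, R8, R9, Iin} → V_1 = -0.0001016
Node n2: branches {R7, R8, R10, R11} → V_2 = -4.354e-05
Node n3: branches {R3, R7, R9} → V_3 = -4.942e-05
Node n4: branches {R1, R2, R4, R10, Iin} → V_4 = 0.001435
Node n5: branches {R1, R5, R11} → V_5 = 0.0009863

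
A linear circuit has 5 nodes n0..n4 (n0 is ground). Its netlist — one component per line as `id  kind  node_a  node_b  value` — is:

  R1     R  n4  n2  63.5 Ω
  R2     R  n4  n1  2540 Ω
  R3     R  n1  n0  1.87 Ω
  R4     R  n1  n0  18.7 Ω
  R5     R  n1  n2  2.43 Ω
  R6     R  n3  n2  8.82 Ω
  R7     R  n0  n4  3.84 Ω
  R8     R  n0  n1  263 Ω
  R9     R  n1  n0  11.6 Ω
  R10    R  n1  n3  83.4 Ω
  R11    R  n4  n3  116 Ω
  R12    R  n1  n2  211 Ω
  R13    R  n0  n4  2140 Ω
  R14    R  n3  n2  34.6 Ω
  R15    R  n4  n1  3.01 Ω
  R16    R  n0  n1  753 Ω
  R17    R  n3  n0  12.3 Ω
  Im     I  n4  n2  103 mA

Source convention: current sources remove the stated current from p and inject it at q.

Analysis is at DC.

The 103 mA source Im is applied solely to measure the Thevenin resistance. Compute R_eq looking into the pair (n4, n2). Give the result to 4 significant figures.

R_eq = 3.637 Ω

MNA unknowns: 4 node voltages V₁..V_4
R1: Y=0.01575 on G[4,2]
R2: Y=0.0003937 on G[4,1]
R3: Y=0.5348 on G[1,0]
R4: Y=0.05348 on G[1,0]
R5: Y=0.4115 on G[1,2]
R6: Y=0.1134 on G[3,2]
R7: Y=0.2604 on G[0,4]
R8: Y=0.003802 on G[0,1]
R9: Y=0.08621 on G[1,0]
R10: Y=0.01199 on G[1,3]
R11: Y=0.008621 on G[4,3]
R12: Y=0.004739 on G[1,2]
R13: Y=0.0004673 on G[0,4]
R14: Y=0.02890 on G[3,2]
R15: Y=0.3322 on G[4,1]
R16: Y=0.001328 on G[0,1]
R17: Y=0.08130 on G[3,0]
Im: z[4]−=0.103, z[2]+=0.103
solve → V1=0.03721, V2=0.2358, V3=0.1343, V4=-0.1388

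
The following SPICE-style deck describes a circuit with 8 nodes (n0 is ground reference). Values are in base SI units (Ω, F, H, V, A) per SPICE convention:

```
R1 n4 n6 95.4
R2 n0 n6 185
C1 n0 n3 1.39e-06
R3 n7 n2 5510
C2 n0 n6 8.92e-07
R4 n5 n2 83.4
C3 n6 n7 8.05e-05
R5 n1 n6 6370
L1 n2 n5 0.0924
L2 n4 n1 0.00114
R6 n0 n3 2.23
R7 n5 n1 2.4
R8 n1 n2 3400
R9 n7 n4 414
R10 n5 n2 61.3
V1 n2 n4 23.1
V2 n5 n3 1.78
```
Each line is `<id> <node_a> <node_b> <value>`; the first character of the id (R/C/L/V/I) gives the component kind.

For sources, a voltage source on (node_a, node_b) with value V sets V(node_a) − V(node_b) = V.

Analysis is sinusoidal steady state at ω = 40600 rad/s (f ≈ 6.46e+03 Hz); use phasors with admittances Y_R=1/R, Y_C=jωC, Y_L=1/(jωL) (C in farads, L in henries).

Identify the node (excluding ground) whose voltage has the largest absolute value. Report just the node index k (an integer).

Apply KCL at each of the 7 non-ground nodes and solve the resulting linear system.
Node n1: branches {R5, L2, R7, R8} → V_1 = 1.685+0.9187j
Node n2: branches {R3, R4, L1, R8, R10, V1} → V_2 = 11.15-6.099j
Node n3: branches {C1, R6, V2} → V_3 = 0.2642+0.2158j
Node n4: branches {R1, L2, R9, V1} → V_4 = -11.95-6.099j
Node n5: branches {R4, L1, R7, R10, V2} → V_5 = 2.044+0.2158j
Node n6: branches {R1, R2, C2, C3, R5} → V_6 = -3.445+2.420j
Node n7: branches {R3, C3, R9} → V_7 = -3.452+2.426j
Source currents: i(V1)=-0.2614+0.1848j, i(V2)=0.1063+0.1117j

4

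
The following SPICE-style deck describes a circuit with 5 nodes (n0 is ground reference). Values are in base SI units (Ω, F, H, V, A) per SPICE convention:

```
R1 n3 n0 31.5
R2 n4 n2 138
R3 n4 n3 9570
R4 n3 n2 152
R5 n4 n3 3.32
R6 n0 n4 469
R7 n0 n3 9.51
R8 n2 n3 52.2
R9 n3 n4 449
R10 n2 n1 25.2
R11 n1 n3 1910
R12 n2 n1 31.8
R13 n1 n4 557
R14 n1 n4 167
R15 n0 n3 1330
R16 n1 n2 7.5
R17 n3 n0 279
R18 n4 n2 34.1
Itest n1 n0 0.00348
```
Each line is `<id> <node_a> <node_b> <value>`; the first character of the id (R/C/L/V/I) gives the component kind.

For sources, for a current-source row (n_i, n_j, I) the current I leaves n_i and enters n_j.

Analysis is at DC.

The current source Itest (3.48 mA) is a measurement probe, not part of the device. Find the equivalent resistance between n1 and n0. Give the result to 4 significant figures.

MNA unknowns: 4 node voltages V₁..V_4
R1: Y=0.03175 on G[3,0]
R2: Y=0.007246 on G[4,2]
R3: Y=0.0001045 on G[4,3]
R4: Y=0.006579 on G[3,2]
R5: Y=0.3012 on G[4,3]
R6: Y=0.002132 on G[0,4]
R7: Y=0.1052 on G[0,3]
R8: Y=0.01916 on G[2,3]
R9: Y=0.002227 on G[3,4]
R10: Y=0.03968 on G[2,1]
R11: Y=0.0005236 on G[1,3]
R12: Y=0.03145 on G[2,1]
R13: Y=0.001795 on G[1,4]
R14: Y=0.005988 on G[1,4]
R15: Y=0.0007519 on G[0,3]
R16: Y=0.1333 on G[1,2]
R17: Y=0.003584 on G[3,0]
R18: Y=0.02933 on G[4,2]
Itest: z[1]−=0.00348, z[0]+=0.00348
solve → V1=-0.09055, V2=-0.07597, V3=-0.02417, V4=-0.03091

R_eq = 26.02 Ω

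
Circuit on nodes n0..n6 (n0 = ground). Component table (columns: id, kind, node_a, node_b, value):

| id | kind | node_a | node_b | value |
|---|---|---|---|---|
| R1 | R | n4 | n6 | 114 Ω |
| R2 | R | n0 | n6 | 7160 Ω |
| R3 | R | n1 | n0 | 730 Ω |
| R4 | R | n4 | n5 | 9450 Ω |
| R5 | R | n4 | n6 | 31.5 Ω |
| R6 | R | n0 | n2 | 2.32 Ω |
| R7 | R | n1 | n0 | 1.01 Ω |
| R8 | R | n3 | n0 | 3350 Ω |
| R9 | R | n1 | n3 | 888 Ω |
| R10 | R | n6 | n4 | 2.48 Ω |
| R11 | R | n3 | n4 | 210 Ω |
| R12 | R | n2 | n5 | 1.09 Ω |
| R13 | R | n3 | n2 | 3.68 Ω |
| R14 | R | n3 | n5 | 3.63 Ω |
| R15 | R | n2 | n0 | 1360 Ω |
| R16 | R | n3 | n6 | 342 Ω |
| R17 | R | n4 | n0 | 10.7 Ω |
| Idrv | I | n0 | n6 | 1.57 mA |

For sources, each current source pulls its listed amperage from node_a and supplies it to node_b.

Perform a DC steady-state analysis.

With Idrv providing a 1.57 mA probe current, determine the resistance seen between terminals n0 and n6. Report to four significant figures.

R_eq = 12.00 Ω

Apply KCL at each of the 6 non-ground nodes and solve the resulting linear system.
Node n1: branches {R3, R7, R9} → V_1 = 6.195e-07
Node n2: branches {R6, R12, R13, R15} → V_2 = 0.0002898
Node n3: branches {R8, R9, R11, R13, R14, R16} → V_3 = 0.0005461
Node n4: branches {R1, R4, R5, R10, R11, R17} → V_4 = 0.01542
Node n5: branches {R4, R12, R14} → V_5 = 0.0003503
Node n6: branches {R1, R2, R5, R10, R16, Idrv} → V_6 = 0.01884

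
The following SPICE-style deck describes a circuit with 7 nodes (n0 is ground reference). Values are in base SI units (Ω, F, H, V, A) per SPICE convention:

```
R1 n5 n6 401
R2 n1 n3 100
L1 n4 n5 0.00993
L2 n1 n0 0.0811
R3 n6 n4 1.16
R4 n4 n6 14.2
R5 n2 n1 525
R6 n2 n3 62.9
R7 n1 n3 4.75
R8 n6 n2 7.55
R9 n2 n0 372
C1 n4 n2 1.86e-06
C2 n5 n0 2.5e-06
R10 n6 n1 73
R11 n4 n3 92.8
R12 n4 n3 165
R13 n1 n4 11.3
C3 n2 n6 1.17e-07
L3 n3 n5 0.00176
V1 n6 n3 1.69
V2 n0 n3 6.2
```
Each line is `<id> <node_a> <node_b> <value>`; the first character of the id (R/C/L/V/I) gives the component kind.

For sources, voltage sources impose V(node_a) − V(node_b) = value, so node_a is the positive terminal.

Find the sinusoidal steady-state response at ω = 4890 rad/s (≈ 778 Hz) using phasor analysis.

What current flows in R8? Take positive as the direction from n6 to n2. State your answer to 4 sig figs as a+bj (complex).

0.01500+0.0001152j A

MNA unknowns: 6 node voltages V₁..V_6 plus 2 source currents (V1, V2)
R1: Y=0.002494+0.000j on G[5,6]
R2: Y=0.01000+0.000j on G[1,3]
L1: Y=0.000-0.02059j on G[4,5]
L2: Y=0.000-0.002522j on G[1,0]
R3: Y=0.8621+0.000j on G[6,4]
R4: Y=0.07042+0.000j on G[4,6]
R5: Y=0.001905+0.000j on G[2,1]
R6: Y=0.01590+0.000j on G[2,3]
R7: Y=0.2105+0.000j on G[1,3]
R8: Y=0.1325+0.000j on G[6,2]
R9: Y=0.002688+0.000j on G[2,0]
C1: Y=0.000+0.009095j on G[4,2]
C2: Y=0.000+0.01223j on G[5,0]
R10: Y=0.01370+0.000j on G[6,1]
R11: Y=0.01078+0.000j on G[4,3]
R12: Y=0.006061+0.000j on G[4,3]
R13: Y=0.08850+0.000j on G[1,4]
C3: Y=0.000+0.0005721j on G[2,6]
L3: Y=0.000-0.1162j on G[3,5]
V1: row V6−V3=1.69, i_V1 at 6,3
V2: row V0−V3=6.2, i_V2 at 0,3
solve → V1=-5.693-0.03466j, V2=-4.623-0.0008694j, V3=-6.200+0.000j, V4=-4.638+0.03510j, V5=-6.549+0.04663j, V6=-4.510+0.000j
aux → i_V1=-0.1554+0.03219j, i_V2=-0.01309-0.06571j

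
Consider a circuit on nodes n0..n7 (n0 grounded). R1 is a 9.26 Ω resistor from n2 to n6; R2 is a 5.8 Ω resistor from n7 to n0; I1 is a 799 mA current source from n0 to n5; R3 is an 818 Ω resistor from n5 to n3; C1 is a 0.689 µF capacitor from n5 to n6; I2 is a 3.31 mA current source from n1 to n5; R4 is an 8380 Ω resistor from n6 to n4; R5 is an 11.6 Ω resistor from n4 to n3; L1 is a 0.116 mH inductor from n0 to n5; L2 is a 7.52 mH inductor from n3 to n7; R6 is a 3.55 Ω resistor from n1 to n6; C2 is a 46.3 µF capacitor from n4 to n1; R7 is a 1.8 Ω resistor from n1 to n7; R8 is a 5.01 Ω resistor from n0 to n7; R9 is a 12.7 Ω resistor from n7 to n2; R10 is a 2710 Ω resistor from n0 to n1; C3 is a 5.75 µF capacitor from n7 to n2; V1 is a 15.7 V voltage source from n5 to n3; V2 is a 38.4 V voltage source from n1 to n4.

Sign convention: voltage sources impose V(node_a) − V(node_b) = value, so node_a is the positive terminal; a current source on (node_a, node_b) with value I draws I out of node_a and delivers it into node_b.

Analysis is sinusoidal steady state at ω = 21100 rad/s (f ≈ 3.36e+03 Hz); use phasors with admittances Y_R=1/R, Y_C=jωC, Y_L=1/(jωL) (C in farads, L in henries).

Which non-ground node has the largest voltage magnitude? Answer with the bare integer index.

4

Apply KCL at each of the 7 non-ground nodes and solve the resulting linear system.
Node n1: branches {I2, R6, C2, R7, R10, V2} → V_1 = 6.118-0.4666j
Node n2: branches {R1, R9, C3} → V_2 = 4.379-0.8940j
Node n3: branches {R3, R5, L2, V1} → V_3 = -15.82-1.513j
Node n4: branches {R4, R5, C2, V2} → V_4 = -32.28-0.4666j
Node n5: branches {I1, R3, C1, I2, L1, V1} → V_5 = -0.1235-1.513j
Node n6: branches {R1, C1, R4, R6} → V_6 = 5.651-0.8004j
Node n7: branches {R2, L2, R7, R8, R9, C3} → V_7 = 3.803-0.1352j
Source currents: i(V1)=1.391+0.03349j, i(V2)=-1.423-37.42j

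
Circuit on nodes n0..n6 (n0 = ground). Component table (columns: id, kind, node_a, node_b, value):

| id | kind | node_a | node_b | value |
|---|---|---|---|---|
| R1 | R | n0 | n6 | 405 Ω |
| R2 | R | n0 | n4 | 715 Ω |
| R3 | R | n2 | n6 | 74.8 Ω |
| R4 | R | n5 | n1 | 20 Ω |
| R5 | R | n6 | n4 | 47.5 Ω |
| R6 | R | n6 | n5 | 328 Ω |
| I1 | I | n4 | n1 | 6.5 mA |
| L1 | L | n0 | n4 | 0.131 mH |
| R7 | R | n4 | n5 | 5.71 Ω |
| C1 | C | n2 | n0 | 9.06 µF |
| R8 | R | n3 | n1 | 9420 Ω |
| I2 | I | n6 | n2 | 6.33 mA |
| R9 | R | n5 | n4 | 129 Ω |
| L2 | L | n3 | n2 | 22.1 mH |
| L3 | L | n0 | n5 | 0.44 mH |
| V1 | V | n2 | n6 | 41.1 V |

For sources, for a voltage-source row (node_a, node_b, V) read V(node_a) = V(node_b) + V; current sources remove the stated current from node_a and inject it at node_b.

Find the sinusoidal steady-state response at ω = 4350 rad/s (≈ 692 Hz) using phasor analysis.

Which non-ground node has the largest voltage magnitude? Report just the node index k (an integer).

6

MNA unknowns: 6 node voltages V₁..V_6 plus 1 source current (V1)
R1: Y=0.002469+0.000j on G[0,6]
R2: Y=0.001399+0.000j on G[0,4]
R3: Y=0.01337+0.000j on G[2,6]
R4: Y=0.05000+0.000j on G[5,1]
R5: Y=0.02105+0.000j on G[6,4]
R6: Y=0.003049+0.000j on G[6,5]
I1: z[4]−=0.0065, z[1]+=0.0065
L1: Y=0.000-1.755j on G[0,4]
R7: Y=0.1751+0.000j on G[4,5]
C1: Y=0.000+0.03941j on G[2,0]
R8: Y=0.0001062+0.000j on G[3,1]
I2: z[6]−=0.00633, z[2]+=0.00633
R9: Y=0.007752+0.000j on G[5,4]
L2: Y=0.000-0.01040j on G[3,2]
L3: Y=0.000-0.5225j on G[0,5]
V1: row V2−V6=41.1, i_V1 at 2,6
solve → V1=0.3420-0.1855j, V2=12.79-19.18j, V3=12.59-19.31j, V4=0.2045-0.3479j, V5=0.1860-0.1449j, V6=-28.31-19.18j
aux → i_V1=-1.300-0.5019j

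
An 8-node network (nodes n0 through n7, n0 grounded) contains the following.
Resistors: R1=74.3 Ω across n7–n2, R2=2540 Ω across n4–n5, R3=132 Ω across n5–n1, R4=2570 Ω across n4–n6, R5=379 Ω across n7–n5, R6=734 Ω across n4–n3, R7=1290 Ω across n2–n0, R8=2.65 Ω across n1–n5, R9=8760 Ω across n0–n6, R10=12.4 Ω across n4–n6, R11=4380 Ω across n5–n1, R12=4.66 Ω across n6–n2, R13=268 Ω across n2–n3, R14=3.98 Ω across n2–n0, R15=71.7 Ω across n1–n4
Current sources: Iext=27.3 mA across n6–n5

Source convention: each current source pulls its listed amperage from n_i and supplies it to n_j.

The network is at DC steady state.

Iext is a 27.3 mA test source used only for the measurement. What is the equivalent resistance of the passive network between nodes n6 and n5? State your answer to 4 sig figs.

Element admittances at DC:
  Y(R1) = 0.01346 S between n7,n2
  Y(R2) = 0.0003937 S between n4,n5
  Y(R3) = 0.007576 S between n5,n1
  Y(R4) = 0.0003891 S between n4,n6
  Y(R5) = 0.002639 S between n7,n5
  Y(R6) = 0.001362 S between n4,n3
  Y(R7) = 0.0007752 S between n2,n0
  Y(R8) = 0.3774 S between n1,n5
  Y(R9) = 0.0001142 S between n0,n6
  Y(R10) = 0.08065 S between n4,n6
  Y(R11) = 0.0002283 S between n5,n1
  Y(R12) = 0.2146 S between n6,n2
  Y(R13) = 0.003731 S between n2,n3
  Y(R14) = 0.2513 S between n2,n0
  Y(R15) = 0.01395 S between n1,n4
  Iext: injects 0.0273 A into n5 (from n6)
Assemble and solve the 7×7 MNA system:
  V(n1)=1.866  V(n2)=9.500e-06  V(n3)=0.06963  V(n4)=0.2603  V(n5)=1.925  V(n6)=-0.02097  V(n7)=0.3155

R_eq = 71.26 Ω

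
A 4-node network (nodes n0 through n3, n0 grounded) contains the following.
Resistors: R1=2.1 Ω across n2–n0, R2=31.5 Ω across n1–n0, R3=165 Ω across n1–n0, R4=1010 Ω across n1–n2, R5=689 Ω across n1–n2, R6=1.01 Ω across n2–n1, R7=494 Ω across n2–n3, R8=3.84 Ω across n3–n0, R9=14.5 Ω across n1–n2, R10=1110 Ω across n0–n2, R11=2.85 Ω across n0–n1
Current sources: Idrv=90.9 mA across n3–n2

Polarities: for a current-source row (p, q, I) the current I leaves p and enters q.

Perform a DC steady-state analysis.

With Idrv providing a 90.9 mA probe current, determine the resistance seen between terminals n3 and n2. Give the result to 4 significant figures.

R_eq = 5.100 Ω

MNA unknowns: 3 node voltages V₁..V_3
R1: Y=0.4762 on G[2,0]
R2: Y=0.03175 on G[1,0]
R3: Y=0.006061 on G[1,0]
R4: Y=0.0009901 on G[1,2]
R5: Y=0.001451 on G[1,2]
R6: Y=0.9901 on G[2,1]
R7: Y=0.002024 on G[2,3]
R8: Y=0.2604 on G[3,0]
R9: Y=0.06897 on G[1,2]
R10: Y=0.0009009 on G[0,2]
R11: Y=0.3509 on G[0,1]
Idrv: z[3]−=0.0909, z[2]+=0.0909
solve → V1=0.08646, V2=0.1181, V3=-0.3455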